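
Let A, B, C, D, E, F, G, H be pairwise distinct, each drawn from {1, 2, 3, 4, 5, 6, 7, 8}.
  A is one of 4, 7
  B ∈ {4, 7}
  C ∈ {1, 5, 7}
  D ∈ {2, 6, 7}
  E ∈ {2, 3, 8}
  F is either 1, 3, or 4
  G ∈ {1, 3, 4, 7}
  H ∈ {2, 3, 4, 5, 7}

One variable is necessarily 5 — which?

C

The 8 variables together cover exactly {1, 2, 3, 4, 5, 6, 7, 8} — 8 values for 8 variables — and 6 appears only in D's list, so D = 6.
Among the 7 still-open variables, 8 fits only E (and all 7 values in {1, 2, 3, 4, 5, 7, 8} must be used), so E = 8.
The 6 still-open variables together cover exactly {1, 2, 3, 4, 5, 7} — 6 values for 6 variables — and 2 appears only in H's list, so H = 2.
The 5 still-open variables together cover exactly {1, 3, 4, 5, 7} — 5 values for 5 variables — and 5 appears only in C's list, so C = 5.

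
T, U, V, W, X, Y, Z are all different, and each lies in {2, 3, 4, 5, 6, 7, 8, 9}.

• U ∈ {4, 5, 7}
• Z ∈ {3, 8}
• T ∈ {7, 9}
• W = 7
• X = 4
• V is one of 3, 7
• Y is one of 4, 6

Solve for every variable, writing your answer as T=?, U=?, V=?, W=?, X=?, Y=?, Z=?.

T=9, U=5, V=3, W=7, X=4, Y=6, Z=8

W has just one choice, so W = 7. Eliminate 7 elsewhere: T, U, V.
X must be 4 (only option left). So U, Y can't be 4.
Y has just one choice, so Y = 6.
T has just one choice, so T = 9.
U must be 5 (only option left).
V's domain is down to {3}, so V = 3. Strike 3 from Z.
Z must be 8 (only option left).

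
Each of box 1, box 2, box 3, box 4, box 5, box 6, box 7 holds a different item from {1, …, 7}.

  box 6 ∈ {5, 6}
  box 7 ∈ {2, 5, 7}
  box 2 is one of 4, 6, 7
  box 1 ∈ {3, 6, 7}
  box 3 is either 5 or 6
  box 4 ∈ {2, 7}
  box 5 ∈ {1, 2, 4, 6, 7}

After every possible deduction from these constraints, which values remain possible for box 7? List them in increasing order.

2, 7

The 7 variables together cover exactly {1, 2, 3, 4, 5, 6, 7} — 7 values for 7 variables — and 1 appears only in box 5's list, so box 5 = 1.
The 6 still-open variables together cover exactly {2, 3, 4, 5, 6, 7} — 6 values for 6 variables — and 3 appears only in box 1's list, so box 1 = 3.
The 5 still-open variables together cover exactly {2, 4, 5, 6, 7} — 5 values for 5 variables — and 4 appears only in box 2's list, so box 2 = 4.
box 3 and box 6 share exactly the 2 values {5, 6}; by pigeonhole those values go to them, so strike 5, 6 from box 7.
No further eliminations apply; box 7 can still be any of 2, 7.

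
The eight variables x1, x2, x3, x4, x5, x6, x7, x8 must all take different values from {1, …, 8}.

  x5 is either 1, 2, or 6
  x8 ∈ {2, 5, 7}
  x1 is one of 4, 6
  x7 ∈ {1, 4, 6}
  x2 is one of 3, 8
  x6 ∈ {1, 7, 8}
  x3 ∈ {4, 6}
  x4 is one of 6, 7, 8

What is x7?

1

Among the 8 variables, 3 fits only x2 (and all 8 values in {1, 2, 3, 4, 5, 6, 7, 8} must be used), so x2 = 3.
The 7 still-open variables draw from only 7 values {1, 2, 4, 5, 6, 7, 8}, so each is used; only x8 can be 5, hence x8 = 5.
The 6 still-open variables together cover exactly {1, 2, 4, 6, 7, 8} — 6 values for 6 variables — and 2 appears only in x5's list, so x5 = 2.
x1 and x3 between them cover only {4, 6} — a naked pair. Remove those values from x4, x7.
So x7 = 1.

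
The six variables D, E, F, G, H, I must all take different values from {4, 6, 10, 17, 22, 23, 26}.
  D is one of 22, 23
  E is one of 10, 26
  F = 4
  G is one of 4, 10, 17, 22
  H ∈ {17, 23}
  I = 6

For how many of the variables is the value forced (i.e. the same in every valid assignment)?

2

F's domain is down to {4}, so F = 4. Remove 4 from G.
That leaves I = 6.
Determined: F=4, I=6. The other variables each still have more than one consistent value. That makes 2.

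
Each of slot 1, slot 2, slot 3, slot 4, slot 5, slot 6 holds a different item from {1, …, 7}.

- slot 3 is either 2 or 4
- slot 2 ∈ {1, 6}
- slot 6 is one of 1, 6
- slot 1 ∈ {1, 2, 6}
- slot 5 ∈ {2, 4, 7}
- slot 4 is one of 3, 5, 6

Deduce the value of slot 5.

slot 2 and slot 6 between them cover only {1, 6} — a naked pair. Remove those values from slot 1, slot 4.
slot 1's domain is down to {2}, so slot 1 = 2. Eliminate 2 elsewhere: slot 3, slot 5.
slot 3's domain is down to {4}, so slot 3 = 4. Eliminate 4 elsewhere: slot 5.
So slot 5 = 7.

7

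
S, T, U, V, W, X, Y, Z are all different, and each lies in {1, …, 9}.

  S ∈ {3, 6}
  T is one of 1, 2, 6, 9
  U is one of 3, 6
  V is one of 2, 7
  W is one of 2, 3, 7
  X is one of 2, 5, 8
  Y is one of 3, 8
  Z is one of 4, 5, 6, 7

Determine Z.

S and U share exactly the 2 values {3, 6}; by pigeonhole those values go to them, so strike 3, 6 from T, W, Y, Z.
Y must be 8 (only option left). Strike 8 from X.
V and W between them cover only {2, 7} — a naked pair. Remove those values from T, X, Z.
X's domain is down to {5}, so X = 5. So Z can't be 5.
So Z = 4.

4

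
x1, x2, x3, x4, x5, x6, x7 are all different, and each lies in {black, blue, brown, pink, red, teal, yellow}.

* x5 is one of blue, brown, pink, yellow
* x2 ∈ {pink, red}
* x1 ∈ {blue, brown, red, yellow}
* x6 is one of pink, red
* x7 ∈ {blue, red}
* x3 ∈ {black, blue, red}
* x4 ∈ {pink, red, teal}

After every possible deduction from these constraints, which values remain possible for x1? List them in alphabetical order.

Among the 7 variables, black fits only x3 (and all 7 values in {black, blue, brown, pink, red, teal, yellow} must be used), so x3 = black.
The 6 still-open variables draw from only 6 values {blue, brown, pink, red, teal, yellow}, so each is used; only x4 can be teal, hence x4 = teal.
x2 and x6 share exactly the 2 values {pink, red}; by pigeonhole those values go to them, so strike pink, red from x1, x5, x7.
x7 has just one choice, so x7 = blue. Remove blue from x1, x5.
No further eliminations apply; x1 can still be any of brown, yellow.

brown, yellow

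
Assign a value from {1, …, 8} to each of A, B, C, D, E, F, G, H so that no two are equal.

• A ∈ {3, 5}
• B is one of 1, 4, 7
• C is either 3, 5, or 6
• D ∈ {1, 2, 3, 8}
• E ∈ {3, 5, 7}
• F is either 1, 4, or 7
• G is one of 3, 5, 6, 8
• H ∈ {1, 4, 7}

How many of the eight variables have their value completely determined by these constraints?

3

The 8 variables draw from only 8 values {1, 2, 3, 4, 5, 6, 7, 8}, so each is used; only D can be 2, hence D = 2.
The 7 still-open variables draw from only 7 values {1, 3, 4, 5, 6, 7, 8}, so each is used; only G can be 8, hence G = 8.
The 6 still-open variables draw from only 6 values {1, 3, 4, 5, 6, 7}, so each is used; only C can be 6, hence C = 6.
B, F, H share exactly the 3 values {1, 4, 7}; by pigeonhole those values go to them, so strike 1, 4, 7 from E.
Determined: C=6, D=2, G=8. The other variables each still have more than one consistent value. That makes 3.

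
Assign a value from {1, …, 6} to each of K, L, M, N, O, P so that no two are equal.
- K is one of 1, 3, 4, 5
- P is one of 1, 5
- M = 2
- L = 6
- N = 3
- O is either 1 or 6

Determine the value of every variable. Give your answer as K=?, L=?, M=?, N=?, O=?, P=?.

L's domain is down to {6}, so L = 6. Remove 6 from O.
M has just one choice, so M = 2.
That leaves N = 3. Eliminate 3 elsewhere: K.
That leaves O = 1. So K, P can't be 1.
That leaves P = 5. Remove 5 from K.
K has just one choice, so K = 4.

K=4, L=6, M=2, N=3, O=1, P=5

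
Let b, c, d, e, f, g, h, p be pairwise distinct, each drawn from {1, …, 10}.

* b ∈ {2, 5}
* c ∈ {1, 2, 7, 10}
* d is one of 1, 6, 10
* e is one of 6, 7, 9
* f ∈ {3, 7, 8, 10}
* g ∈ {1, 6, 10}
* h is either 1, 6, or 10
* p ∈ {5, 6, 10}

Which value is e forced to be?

9

d, g, h share exactly the 3 values {1, 6, 10}; by pigeonhole those values go to them, so strike 1, 6, 10 from c, e, f, p.
That leaves p = 5. Strike 5 from b.
b has just one choice, so b = 2. Strike 2 from c.
c's domain is down to {7}, so c = 7. Eliminate 7 elsewhere: e, f.
So e = 9.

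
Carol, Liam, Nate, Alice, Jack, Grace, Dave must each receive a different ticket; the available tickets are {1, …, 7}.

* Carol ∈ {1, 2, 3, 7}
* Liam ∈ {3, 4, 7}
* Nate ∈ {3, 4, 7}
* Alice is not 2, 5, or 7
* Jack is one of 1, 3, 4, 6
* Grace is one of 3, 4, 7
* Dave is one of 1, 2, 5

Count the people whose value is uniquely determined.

Among the 7 variables, 5 fits only Dave (and all 7 values in {1, 2, 3, 4, 5, 6, 7} must be used), so Dave = 5.
The 6 still-open variables together cover exactly {1, 2, 3, 4, 6, 7} — 6 values for 6 variables — and 2 appears only in Carol's list, so Carol = 2.
Liam, Nate, Grace between them cover only {3, 4, 7} — a naked triple. Remove those values from Alice, Jack.
Determined: Carol=2, Dave=5. The other people each still have more than one consistent value. That makes 2.

2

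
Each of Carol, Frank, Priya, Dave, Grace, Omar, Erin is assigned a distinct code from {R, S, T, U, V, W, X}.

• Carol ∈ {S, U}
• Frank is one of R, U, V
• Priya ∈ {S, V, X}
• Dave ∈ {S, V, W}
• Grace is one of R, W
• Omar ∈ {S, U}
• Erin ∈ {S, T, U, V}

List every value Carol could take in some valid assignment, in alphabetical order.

S, U

The 7 variables draw from only 7 values {R, S, T, U, V, W, X}, so each is used; only Erin can be T, hence Erin = T.
The 6 still-open variables together cover exactly {R, S, U, V, W, X} — 6 values for 6 variables — and X appears only in Priya's list, so Priya = X.
The 2 variables Carol and Omar are confined to {S, U}, which locks those values in; drop them from Frank, Dave.
No further eliminations apply; Carol can still be any of S, U.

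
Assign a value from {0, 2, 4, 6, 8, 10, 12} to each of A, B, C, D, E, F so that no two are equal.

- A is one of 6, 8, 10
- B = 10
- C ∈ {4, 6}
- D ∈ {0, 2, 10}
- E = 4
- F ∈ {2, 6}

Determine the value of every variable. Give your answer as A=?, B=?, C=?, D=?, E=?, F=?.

A=8, B=10, C=6, D=0, E=4, F=2

B's domain is down to {10}, so B = 10. So A, D can't be 10.
E has just one choice, so E = 4. Remove 4 from C.
C must be 6 (only option left). Remove 6 from A, F.
That leaves F = 2. So D can't be 2.
That leaves A = 8.
D has just one choice, so D = 0.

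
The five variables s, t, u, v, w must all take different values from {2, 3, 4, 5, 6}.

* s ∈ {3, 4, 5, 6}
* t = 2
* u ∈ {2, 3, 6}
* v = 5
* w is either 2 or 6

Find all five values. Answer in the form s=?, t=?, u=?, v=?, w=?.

s=4, t=2, u=3, v=5, w=6

t must be 2 (only option left). So u, w can't be 2.
v's domain is down to {5}, so v = 5. Strike 5 from s.
w must be 6 (only option left). Strike 6 from s, u.
u's domain is down to {3}, so u = 3. Remove 3 from s.
s has just one choice, so s = 4.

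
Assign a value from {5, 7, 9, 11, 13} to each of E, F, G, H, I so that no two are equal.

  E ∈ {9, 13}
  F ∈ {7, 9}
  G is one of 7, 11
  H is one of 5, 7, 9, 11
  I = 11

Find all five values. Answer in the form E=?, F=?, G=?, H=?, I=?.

E=13, F=9, G=7, H=5, I=11

I's domain is down to {11}, so I = 11. Eliminate 11 elsewhere: G, H.
G must be 7 (only option left). Eliminate 7 elsewhere: F, H.
That leaves F = 9. So E, H can't be 9.
H must be 5 (only option left).
E has just one choice, so E = 13.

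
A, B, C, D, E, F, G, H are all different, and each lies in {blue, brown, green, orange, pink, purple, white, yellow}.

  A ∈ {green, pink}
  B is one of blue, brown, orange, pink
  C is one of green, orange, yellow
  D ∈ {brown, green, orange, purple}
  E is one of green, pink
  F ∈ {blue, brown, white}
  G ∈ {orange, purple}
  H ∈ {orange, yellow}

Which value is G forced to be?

The 8 variables draw from only 8 values {blue, brown, green, orange, pink, purple, white, yellow}, so each is used; only F can be white, hence F = white.
Among the 7 still-open variables, blue fits only B (and all 7 values in {blue, brown, green, orange, pink, purple, yellow} must be used), so B = blue.
The 6 still-open variables draw from only 6 values {brown, green, orange, pink, purple, yellow}, so each is used; only D can be brown, hence D = brown.
Among the 5 still-open variables, purple fits only G (and all 5 values in {green, orange, pink, purple, yellow} must be used), so G = purple.

purple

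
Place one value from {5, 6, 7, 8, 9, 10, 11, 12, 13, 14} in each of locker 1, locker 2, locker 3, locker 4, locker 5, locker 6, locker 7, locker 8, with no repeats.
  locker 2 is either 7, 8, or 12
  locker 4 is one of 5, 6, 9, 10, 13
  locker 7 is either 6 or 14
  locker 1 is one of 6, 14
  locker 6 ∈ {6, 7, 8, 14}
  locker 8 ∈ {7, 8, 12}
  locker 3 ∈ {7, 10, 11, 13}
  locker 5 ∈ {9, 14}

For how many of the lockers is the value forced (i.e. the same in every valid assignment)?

The 2 variables locker 1 and locker 7 are confined to {6, 14}, which locks those values in; drop them from locker 4, locker 5, locker 6.
locker 5 must be 9 (only option left). Eliminate 9 elsewhere: locker 4.
locker 2, locker 6, locker 8 between them cover only {7, 8, 12} — a naked triple. Remove those values from locker 3.
Determined: locker 5=9. The other lockers each still have more than one consistent value. That makes 1.

1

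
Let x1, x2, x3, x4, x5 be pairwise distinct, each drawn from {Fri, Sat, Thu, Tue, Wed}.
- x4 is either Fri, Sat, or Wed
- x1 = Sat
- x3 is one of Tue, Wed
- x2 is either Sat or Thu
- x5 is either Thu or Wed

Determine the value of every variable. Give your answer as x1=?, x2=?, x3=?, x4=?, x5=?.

x1=Sat, x2=Thu, x3=Tue, x4=Fri, x5=Wed

x1 has just one choice, so x1 = Sat. Strike Sat from x2, x4.
x2 has just one choice, so x2 = Thu. Remove Thu from x5.
x5 must be Wed (only option left). Strike Wed from x3, x4.
x3's domain is down to {Tue}, so x3 = Tue.
x4 must be Fri (only option left).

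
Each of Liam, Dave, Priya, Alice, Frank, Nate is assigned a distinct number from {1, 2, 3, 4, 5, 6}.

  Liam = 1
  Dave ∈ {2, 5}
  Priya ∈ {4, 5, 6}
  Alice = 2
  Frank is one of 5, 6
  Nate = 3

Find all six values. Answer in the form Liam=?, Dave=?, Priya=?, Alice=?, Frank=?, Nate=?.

Liam must be 1 (only option left).
Alice must be 2 (only option left). Strike 2 from Dave.
That leaves Nate = 3.
Dave has just one choice, so Dave = 5. So Priya, Frank can't be 5.
Frank's domain is down to {6}, so Frank = 6. Eliminate 6 elsewhere: Priya.
That leaves Priya = 4.

Liam=1, Dave=5, Priya=4, Alice=2, Frank=6, Nate=3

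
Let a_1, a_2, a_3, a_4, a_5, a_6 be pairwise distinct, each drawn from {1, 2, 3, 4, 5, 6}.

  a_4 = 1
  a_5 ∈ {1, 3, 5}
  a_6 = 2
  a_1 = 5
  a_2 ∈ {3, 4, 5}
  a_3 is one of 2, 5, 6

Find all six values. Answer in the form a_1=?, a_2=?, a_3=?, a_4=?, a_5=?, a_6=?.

a_1 must be 5 (only option left). Eliminate 5 elsewhere: a_2, a_3, a_5.
That leaves a_4 = 1. Strike 1 from a_5.
a_5's domain is down to {3}, so a_5 = 3. Eliminate 3 elsewhere: a_2.
a_6's domain is down to {2}, so a_6 = 2. Eliminate 2 elsewhere: a_3.
a_2 has just one choice, so a_2 = 4.
a_3 has just one choice, so a_3 = 6.

a_1=5, a_2=4, a_3=6, a_4=1, a_5=3, a_6=2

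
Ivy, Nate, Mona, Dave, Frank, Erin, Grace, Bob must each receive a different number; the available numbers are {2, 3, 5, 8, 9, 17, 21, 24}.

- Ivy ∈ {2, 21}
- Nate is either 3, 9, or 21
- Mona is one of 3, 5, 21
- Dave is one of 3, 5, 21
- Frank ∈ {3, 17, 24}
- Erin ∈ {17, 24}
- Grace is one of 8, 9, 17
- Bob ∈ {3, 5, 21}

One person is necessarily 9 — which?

The 8 variables draw from only 8 values {2, 3, 5, 8, 9, 17, 21, 24}, so each is used; only Ivy can be 2, hence Ivy = 2.
The 7 still-open variables draw from only 7 values {3, 5, 8, 9, 17, 21, 24}, so each is used; only Grace can be 8, hence Grace = 8.
Among the 6 still-open variables, 9 fits only Nate (and all 6 values in {3, 5, 9, 17, 21, 24} must be used), so Nate = 9.

Nate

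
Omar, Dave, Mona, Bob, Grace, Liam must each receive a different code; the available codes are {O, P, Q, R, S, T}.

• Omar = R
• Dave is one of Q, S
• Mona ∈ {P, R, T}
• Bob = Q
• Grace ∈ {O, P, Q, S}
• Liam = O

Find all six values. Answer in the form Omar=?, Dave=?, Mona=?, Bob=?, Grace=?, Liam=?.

Omar=R, Dave=S, Mona=T, Bob=Q, Grace=P, Liam=O

Omar has just one choice, so Omar = R. Remove R from Mona.
Bob has just one choice, so Bob = Q. So Dave, Grace can't be Q.
Liam's domain is down to {O}, so Liam = O. Strike O from Grace.
Dave must be S (only option left). Remove S from Grace.
Grace must be P (only option left). Eliminate P elsewhere: Mona.
Mona must be T (only option left).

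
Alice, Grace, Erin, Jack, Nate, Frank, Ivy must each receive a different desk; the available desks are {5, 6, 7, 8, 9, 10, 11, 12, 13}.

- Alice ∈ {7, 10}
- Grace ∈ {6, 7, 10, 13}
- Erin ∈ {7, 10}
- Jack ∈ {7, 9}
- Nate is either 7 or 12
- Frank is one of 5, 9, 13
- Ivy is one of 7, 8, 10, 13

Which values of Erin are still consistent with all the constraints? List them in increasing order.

The 2 variables Alice and Erin are confined to {7, 10}, which locks those values in; drop them from Grace, Jack, Nate, Ivy.
That leaves Jack = 9. Strike 9 from Frank.
Nate's domain is down to {12}, so Nate = 12.
No further eliminations apply; Erin can still be any of 7, 10.

7, 10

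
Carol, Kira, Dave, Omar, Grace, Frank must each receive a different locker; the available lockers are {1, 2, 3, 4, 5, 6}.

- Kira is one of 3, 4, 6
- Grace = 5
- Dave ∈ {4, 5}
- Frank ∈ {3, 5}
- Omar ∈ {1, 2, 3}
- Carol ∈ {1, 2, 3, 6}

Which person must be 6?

Kira

Grace has just one choice, so Grace = 5. So Dave, Frank can't be 5.
Frank has just one choice, so Frank = 3. Strike 3 from Carol, Kira, Omar.
Dave must be 4 (only option left). Remove 4 from Kira.
So 6 goes to Kira.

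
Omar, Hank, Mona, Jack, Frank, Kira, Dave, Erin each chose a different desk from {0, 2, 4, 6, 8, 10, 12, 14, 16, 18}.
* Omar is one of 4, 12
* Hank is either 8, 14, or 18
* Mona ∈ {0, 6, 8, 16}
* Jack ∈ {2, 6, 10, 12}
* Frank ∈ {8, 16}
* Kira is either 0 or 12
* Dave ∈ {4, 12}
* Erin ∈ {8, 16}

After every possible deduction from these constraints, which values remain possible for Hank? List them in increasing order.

Omar and Dave between them cover only {4, 12} — a naked pair. Remove those values from Jack, Kira.
Kira's domain is down to {0}, so Kira = 0. Remove 0 from Mona.
Frank and Erin share exactly the 2 values {8, 16}; by pigeonhole those values go to them, so strike 8, 16 from Hank, Mona.
Mona has just one choice, so Mona = 6. Strike 6 from Jack.
No further eliminations apply; Hank can still be any of 14, 18.

14, 18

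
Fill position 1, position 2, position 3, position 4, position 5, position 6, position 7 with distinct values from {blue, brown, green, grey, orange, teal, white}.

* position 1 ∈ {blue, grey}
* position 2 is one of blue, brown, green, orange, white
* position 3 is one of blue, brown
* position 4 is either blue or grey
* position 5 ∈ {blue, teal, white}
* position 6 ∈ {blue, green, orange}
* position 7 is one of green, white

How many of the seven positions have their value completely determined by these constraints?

2

The 7 variables draw from only 7 values {blue, brown, green, grey, orange, teal, white}, so each is used; only position 5 can be teal, hence position 5 = teal.
position 1 and position 4 between them cover only {blue, grey} — a naked pair. Remove those values from position 2, position 3, position 6.
position 3 must be brown (only option left). Eliminate brown elsewhere: position 2.
Determined: position 3=brown, position 5=teal. The other positions each still have more than one consistent value. That makes 2.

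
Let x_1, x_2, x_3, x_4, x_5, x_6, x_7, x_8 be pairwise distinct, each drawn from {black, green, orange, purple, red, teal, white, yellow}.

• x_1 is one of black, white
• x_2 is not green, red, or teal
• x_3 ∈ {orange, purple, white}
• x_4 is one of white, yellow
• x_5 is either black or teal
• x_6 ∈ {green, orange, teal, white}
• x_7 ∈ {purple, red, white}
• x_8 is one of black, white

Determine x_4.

The 8 variables together cover exactly {black, green, orange, purple, red, teal, white, yellow} — 8 values for 8 variables — and green appears only in x_6's list, so x_6 = green.
The 7 still-open variables together cover exactly {black, orange, purple, red, teal, white, yellow} — 7 values for 7 variables — and red appears only in x_7's list, so x_7 = red.
The 6 still-open variables together cover exactly {black, orange, purple, teal, white, yellow} — 6 values for 6 variables — and teal appears only in x_5's list, so x_5 = teal.
x_1 and x_8 between them cover only {black, white} — a naked pair. Remove those values from x_2, x_3, x_4.
So x_4 = yellow.

yellow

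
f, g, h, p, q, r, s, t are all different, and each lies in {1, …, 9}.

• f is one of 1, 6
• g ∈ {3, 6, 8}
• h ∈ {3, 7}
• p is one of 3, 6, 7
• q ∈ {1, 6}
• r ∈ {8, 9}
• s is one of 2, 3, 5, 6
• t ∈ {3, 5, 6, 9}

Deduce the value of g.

8

The 8 variables together cover exactly {1, 2, 3, 5, 6, 7, 8, 9} — 8 values for 8 variables — and 2 appears only in s's list, so s = 2.
The 7 still-open variables draw from only 7 values {1, 3, 5, 6, 7, 8, 9}, so each is used; only t can be 5, hence t = 5.
The 6 still-open variables draw from only 6 values {1, 3, 6, 7, 8, 9}, so each is used; only r can be 9, hence r = 9.
The 5 still-open variables together cover exactly {1, 3, 6, 7, 8} — 5 values for 5 variables — and 8 appears only in g's list, so g = 8.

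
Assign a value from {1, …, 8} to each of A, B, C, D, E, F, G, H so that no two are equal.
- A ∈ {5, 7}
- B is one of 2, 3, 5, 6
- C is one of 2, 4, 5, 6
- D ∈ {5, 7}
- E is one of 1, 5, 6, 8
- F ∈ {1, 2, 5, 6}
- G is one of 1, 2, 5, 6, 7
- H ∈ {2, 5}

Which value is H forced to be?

2

Among the 8 variables, 3 fits only B (and all 8 values in {1, 2, 3, 4, 5, 6, 7, 8} must be used), so B = 3.
The 7 still-open variables draw from only 7 values {1, 2, 4, 5, 6, 7, 8}, so each is used; only C can be 4, hence C = 4.
The 6 still-open variables draw from only 6 values {1, 2, 5, 6, 7, 8}, so each is used; only E can be 8, hence E = 8.
A and D share exactly the 2 values {5, 7}; by pigeonhole those values go to them, so strike 5, 7 from F, G, H.
So H = 2.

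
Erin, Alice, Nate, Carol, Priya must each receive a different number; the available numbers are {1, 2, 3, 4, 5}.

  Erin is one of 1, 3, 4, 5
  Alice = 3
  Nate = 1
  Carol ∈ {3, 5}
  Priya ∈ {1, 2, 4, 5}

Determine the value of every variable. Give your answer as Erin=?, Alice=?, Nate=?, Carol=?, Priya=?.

Alice's domain is down to {3}, so Alice = 3. Remove 3 from Erin, Carol.
Nate's domain is down to {1}, so Nate = 1. Eliminate 1 elsewhere: Erin, Priya.
Carol must be 5 (only option left). So Erin, Priya can't be 5.
That leaves Erin = 4. Eliminate 4 elsewhere: Priya.
Priya's domain is down to {2}, so Priya = 2.

Erin=4, Alice=3, Nate=1, Carol=5, Priya=2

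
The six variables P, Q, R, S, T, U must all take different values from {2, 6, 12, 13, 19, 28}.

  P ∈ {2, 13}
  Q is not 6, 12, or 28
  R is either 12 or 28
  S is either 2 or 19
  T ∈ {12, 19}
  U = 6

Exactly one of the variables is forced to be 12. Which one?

T

U has just one choice, so U = 6.
The 5 still-open variables together cover exactly {2, 12, 13, 19, 28} — 5 values for 5 variables — and 28 appears only in R's list, so R = 28.
The 4 still-open variables draw from only 4 values {2, 12, 13, 19}, so each is used; only T can be 12, hence T = 12.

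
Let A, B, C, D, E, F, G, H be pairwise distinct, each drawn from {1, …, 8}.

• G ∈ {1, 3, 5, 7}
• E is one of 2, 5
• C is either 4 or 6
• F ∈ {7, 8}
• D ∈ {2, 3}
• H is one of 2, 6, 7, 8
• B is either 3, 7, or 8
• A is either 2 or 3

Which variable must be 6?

The 8 variables together cover exactly {1, 2, 3, 4, 5, 6, 7, 8} — 8 values for 8 variables — and 1 appears only in G's list, so G = 1.
The 7 still-open variables draw from only 7 values {2, 3, 4, 5, 6, 7, 8}, so each is used; only C can be 4, hence C = 4.
Among the 6 still-open variables, 5 fits only E (and all 6 values in {2, 3, 5, 6, 7, 8} must be used), so E = 5.
The 5 still-open variables draw from only 5 values {2, 3, 6, 7, 8}, so each is used; only H can be 6, hence H = 6.

H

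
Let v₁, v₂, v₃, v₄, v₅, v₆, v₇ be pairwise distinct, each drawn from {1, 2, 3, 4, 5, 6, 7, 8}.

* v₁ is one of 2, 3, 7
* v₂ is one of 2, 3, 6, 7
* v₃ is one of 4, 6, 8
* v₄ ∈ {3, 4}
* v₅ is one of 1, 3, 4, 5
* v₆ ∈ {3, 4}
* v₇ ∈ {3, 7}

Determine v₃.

8

v₄ and v₆ between them cover only {3, 4} — a naked pair. Remove those values from v₁, v₂, v₃, v₅, v₇.
v₇'s domain is down to {7}, so v₇ = 7. Eliminate 7 elsewhere: v₁, v₂.
That leaves v₁ = 2. Eliminate 2 elsewhere: v₂.
v₂ has just one choice, so v₂ = 6. Eliminate 6 elsewhere: v₃.
So v₃ = 8.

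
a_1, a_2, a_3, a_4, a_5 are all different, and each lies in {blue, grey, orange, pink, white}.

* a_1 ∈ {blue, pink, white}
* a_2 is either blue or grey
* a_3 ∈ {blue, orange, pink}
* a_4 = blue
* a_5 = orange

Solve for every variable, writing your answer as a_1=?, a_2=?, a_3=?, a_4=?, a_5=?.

a_4's domain is down to {blue}, so a_4 = blue. Strike blue from a_1, a_2, a_3.
a_5's domain is down to {orange}, so a_5 = orange. Strike orange from a_3.
a_2 must be grey (only option left).
That leaves a_3 = pink. Eliminate pink elsewhere: a_1.
a_1's domain is down to {white}, so a_1 = white.

a_1=white, a_2=grey, a_3=pink, a_4=blue, a_5=orange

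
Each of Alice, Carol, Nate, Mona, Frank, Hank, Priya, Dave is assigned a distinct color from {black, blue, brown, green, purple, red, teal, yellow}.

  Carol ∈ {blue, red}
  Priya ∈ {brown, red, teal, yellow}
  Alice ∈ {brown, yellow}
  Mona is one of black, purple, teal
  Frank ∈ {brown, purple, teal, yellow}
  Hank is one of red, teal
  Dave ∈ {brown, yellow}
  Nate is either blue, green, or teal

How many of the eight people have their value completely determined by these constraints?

The 8 variables draw from only 8 values {black, blue, brown, green, purple, red, teal, yellow}, so each is used; only Mona can be black, hence Mona = black.
The 7 still-open variables draw from only 7 values {blue, brown, green, purple, red, teal, yellow}, so each is used; only Nate can be green, hence Nate = green.
The 6 still-open variables draw from only 6 values {blue, brown, purple, red, teal, yellow}, so each is used; only Carol can be blue, hence Carol = blue.
The 5 still-open variables draw from only 5 values {brown, purple, red, teal, yellow}, so each is used; only Frank can be purple, hence Frank = purple.
The 2 variables Alice and Dave are confined to {brown, yellow}, which locks those values in; drop them from Priya.
Determined: Carol=blue, Nate=green, Mona=black, Frank=purple. The other people each still have more than one consistent value. That makes 4.

4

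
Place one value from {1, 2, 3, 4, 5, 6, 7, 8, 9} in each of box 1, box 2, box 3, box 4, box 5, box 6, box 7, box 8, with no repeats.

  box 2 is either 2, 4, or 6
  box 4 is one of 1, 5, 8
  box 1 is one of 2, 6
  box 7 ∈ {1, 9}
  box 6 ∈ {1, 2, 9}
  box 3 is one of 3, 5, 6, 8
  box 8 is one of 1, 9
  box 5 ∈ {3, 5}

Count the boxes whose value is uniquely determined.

3

The 8 variables together cover exactly {1, 2, 3, 4, 5, 6, 8, 9} — 8 values for 8 variables — and 4 appears only in box 2's list, so box 2 = 4.
The 2 variables box 7 and box 8 are confined to {1, 9}, which locks those values in; drop them from box 4, box 6.
box 6's domain is down to {2}, so box 6 = 2. So box 1 can't be 2.
box 1 must be 6 (only option left). So box 3 can't be 6.
Determined: box 1=6, box 2=4, box 6=2. The other boxes each still have more than one consistent value. That makes 3.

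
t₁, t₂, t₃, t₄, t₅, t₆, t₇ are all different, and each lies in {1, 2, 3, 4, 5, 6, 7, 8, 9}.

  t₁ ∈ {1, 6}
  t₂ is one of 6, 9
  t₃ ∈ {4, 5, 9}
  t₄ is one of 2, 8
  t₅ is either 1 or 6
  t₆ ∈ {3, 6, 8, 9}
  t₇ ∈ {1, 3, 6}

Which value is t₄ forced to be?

t₁ and t₅ share exactly the 2 values {1, 6}; by pigeonhole those values go to them, so strike 1, 6 from t₂, t₆, t₇.
t₂ has just one choice, so t₂ = 9. So t₃, t₆ can't be 9.
t₇ has just one choice, so t₇ = 3. Strike 3 from t₆.
t₆'s domain is down to {8}, so t₆ = 8. Strike 8 from t₄.
So t₄ = 2.

2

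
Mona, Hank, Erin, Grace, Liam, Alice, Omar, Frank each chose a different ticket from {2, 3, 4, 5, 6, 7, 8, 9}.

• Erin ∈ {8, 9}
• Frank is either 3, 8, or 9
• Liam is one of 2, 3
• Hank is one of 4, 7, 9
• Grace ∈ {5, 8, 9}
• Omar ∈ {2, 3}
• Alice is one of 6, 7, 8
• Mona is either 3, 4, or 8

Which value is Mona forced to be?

4

The 8 variables together cover exactly {2, 3, 4, 5, 6, 7, 8, 9} — 8 values for 8 variables — and 5 appears only in Grace's list, so Grace = 5.
Among the 7 still-open variables, 6 fits only Alice (and all 7 values in {2, 3, 4, 6, 7, 8, 9} must be used), so Alice = 6.
The 6 still-open variables together cover exactly {2, 3, 4, 7, 8, 9} — 6 values for 6 variables — and 7 appears only in Hank's list, so Hank = 7.
The 5 still-open variables draw from only 5 values {2, 3, 4, 8, 9}, so each is used; only Mona can be 4, hence Mona = 4.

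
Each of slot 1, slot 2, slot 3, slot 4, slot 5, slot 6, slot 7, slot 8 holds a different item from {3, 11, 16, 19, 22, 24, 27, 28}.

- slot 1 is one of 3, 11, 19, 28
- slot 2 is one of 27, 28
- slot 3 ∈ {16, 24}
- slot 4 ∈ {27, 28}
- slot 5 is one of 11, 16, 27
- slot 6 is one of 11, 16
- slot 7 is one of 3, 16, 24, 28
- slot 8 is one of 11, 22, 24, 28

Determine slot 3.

24

Among the 8 variables, 19 fits only slot 1 (and all 8 values in {3, 11, 16, 19, 22, 24, 27, 28} must be used), so slot 1 = 19.
The 7 still-open variables together cover exactly {3, 11, 16, 22, 24, 27, 28} — 7 values for 7 variables — and 3 appears only in slot 7's list, so slot 7 = 3.
The 6 still-open variables together cover exactly {11, 16, 22, 24, 27, 28} — 6 values for 6 variables — and 22 appears only in slot 8's list, so slot 8 = 22.
The 5 still-open variables draw from only 5 values {11, 16, 24, 27, 28}, so each is used; only slot 3 can be 24, hence slot 3 = 24.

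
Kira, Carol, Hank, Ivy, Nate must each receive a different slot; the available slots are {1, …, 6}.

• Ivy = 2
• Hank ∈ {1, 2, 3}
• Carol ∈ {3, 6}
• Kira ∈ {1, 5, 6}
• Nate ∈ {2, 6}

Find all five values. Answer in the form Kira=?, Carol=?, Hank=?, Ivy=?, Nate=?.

Ivy has just one choice, so Ivy = 2. Strike 2 from Hank, Nate.
Nate's domain is down to {6}, so Nate = 6. Eliminate 6 elsewhere: Kira, Carol.
That leaves Carol = 3. Remove 3 from Hank.
Hank has just one choice, so Hank = 1. So Kira can't be 1.
Kira's domain is down to {5}, so Kira = 5.

Kira=5, Carol=3, Hank=1, Ivy=2, Nate=6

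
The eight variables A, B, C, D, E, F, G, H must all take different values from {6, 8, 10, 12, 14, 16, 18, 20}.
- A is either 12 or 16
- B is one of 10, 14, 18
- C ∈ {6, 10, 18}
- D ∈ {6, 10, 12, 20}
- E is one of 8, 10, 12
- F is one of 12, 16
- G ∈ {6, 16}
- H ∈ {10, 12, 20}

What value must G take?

The 8 variables together cover exactly {6, 8, 10, 12, 14, 16, 18, 20} — 8 values for 8 variables — and 8 appears only in E's list, so E = 8.
The 7 still-open variables together cover exactly {6, 10, 12, 14, 16, 18, 20} — 7 values for 7 variables — and 14 appears only in B's list, so B = 14.
Among the 6 still-open variables, 18 fits only C (and all 6 values in {6, 10, 12, 16, 18, 20} must be used), so C = 18.
A and F between them cover only {12, 16} — a naked pair. Remove those values from D, G, H.
So G = 6.

6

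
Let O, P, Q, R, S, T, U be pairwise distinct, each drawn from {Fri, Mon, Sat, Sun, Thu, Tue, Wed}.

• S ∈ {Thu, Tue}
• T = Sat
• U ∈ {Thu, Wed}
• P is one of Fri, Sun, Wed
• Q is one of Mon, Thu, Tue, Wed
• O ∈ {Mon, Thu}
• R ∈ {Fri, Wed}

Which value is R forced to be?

T has just one choice, so T = Sat.
Among the 6 still-open variables, Sun fits only P (and all 6 values in {Fri, Mon, Sun, Thu, Tue, Wed} must be used), so P = Sun.
The 5 still-open variables together cover exactly {Fri, Mon, Thu, Tue, Wed} — 5 values for 5 variables — and Fri appears only in R's list, so R = Fri.

Fri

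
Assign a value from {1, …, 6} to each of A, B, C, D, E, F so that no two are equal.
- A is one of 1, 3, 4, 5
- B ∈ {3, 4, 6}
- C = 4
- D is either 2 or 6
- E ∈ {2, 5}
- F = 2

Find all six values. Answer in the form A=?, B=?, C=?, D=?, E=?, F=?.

A=1, B=3, C=4, D=6, E=5, F=2

C must be 4 (only option left). Strike 4 from A, B.
F's domain is down to {2}, so F = 2. Remove 2 from D, E.
D has just one choice, so D = 6. Strike 6 from B.
E's domain is down to {5}, so E = 5. So A can't be 5.
That leaves B = 3. Remove 3 from A.
A's domain is down to {1}, so A = 1.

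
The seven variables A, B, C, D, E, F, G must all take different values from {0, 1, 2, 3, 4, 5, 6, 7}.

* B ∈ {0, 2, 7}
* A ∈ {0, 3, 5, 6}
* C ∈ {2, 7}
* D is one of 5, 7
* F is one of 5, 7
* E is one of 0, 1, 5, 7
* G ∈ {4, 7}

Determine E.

The 2 variables D and F are confined to {5, 7}, which locks those values in; drop them from A, B, C, E, G.
C's domain is down to {2}, so C = 2. Remove 2 from B.
G must be 4 (only option left).
B has just one choice, so B = 0. Eliminate 0 elsewhere: A, E.
So E = 1.

1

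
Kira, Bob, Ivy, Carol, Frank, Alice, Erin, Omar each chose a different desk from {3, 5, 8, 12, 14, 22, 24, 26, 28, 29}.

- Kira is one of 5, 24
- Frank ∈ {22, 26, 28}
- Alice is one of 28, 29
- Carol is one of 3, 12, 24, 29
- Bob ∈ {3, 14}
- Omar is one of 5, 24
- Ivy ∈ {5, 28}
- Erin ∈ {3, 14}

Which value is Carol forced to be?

The 2 variables Kira and Omar are confined to {5, 24}, which locks those values in; drop them from Ivy, Carol.
That leaves Ivy = 28. Eliminate 28 elsewhere: Frank, Alice.
That leaves Alice = 29. Strike 29 from Carol.
The 2 variables Bob and Erin are confined to {3, 14}, which locks those values in; drop them from Carol.
So Carol = 12.

12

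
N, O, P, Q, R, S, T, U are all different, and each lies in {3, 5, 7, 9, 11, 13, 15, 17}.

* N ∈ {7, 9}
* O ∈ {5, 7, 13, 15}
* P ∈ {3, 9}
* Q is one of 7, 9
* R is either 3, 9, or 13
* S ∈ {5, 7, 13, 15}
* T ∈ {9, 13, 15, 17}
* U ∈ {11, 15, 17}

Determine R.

13

The 8 variables draw from only 8 values {3, 5, 7, 9, 11, 13, 15, 17}, so each is used; only U can be 11, hence U = 11.
The 7 still-open variables draw from only 7 values {3, 5, 7, 9, 13, 15, 17}, so each is used; only T can be 17, hence T = 17.
N and Q share exactly the 2 values {7, 9}; by pigeonhole those values go to them, so strike 7, 9 from O, P, R, S.
That leaves P = 3. Strike 3 from R.
So R = 13.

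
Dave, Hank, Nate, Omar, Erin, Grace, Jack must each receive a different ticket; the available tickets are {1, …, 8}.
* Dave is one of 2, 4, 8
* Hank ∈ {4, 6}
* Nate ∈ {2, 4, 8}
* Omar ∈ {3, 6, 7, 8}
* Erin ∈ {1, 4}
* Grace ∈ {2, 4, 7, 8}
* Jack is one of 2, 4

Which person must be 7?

Grace

The 7 variables draw from only 7 values {1, 2, 3, 4, 6, 7, 8}, so each is used; only Erin can be 1, hence Erin = 1.
The 6 still-open variables together cover exactly {2, 3, 4, 6, 7, 8} — 6 values for 6 variables — and 3 appears only in Omar's list, so Omar = 3.
The 5 still-open variables together cover exactly {2, 4, 6, 7, 8} — 5 values for 5 variables — and 6 appears only in Hank's list, so Hank = 6.
The 4 still-open variables draw from only 4 values {2, 4, 7, 8}, so each is used; only Grace can be 7, hence Grace = 7.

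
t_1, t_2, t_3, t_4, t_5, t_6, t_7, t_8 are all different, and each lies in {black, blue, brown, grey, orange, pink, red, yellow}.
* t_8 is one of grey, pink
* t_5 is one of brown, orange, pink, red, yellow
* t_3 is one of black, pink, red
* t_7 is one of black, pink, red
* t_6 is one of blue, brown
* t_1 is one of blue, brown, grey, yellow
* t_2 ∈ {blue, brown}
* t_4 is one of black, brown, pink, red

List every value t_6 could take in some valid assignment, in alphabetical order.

Among the 8 variables, orange fits only t_5 (and all 8 values in {black, blue, brown, grey, orange, pink, red, yellow} must be used), so t_5 = orange.
The 7 still-open variables together cover exactly {black, blue, brown, grey, pink, red, yellow} — 7 values for 7 variables — and yellow appears only in t_1's list, so t_1 = yellow.
The 6 still-open variables together cover exactly {black, blue, brown, grey, pink, red} — 6 values for 6 variables — and grey appears only in t_8's list, so t_8 = grey.
The 2 variables t_2 and t_6 are confined to {blue, brown}, which locks those values in; drop them from t_4.
No further eliminations apply; t_6 can still be any of blue, brown.

blue, brown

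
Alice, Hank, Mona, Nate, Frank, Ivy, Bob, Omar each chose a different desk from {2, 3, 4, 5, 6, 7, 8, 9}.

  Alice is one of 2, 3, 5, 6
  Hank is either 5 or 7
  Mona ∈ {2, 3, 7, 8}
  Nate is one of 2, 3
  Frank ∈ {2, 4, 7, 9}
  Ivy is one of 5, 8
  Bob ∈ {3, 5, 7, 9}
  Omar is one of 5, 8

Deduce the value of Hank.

The 8 variables draw from only 8 values {2, 3, 4, 5, 6, 7, 8, 9}, so each is used; only Frank can be 4, hence Frank = 4.
The 7 still-open variables draw from only 7 values {2, 3, 5, 6, 7, 8, 9}, so each is used; only Alice can be 6, hence Alice = 6.
The 6 still-open variables together cover exactly {2, 3, 5, 7, 8, 9} — 6 values for 6 variables — and 9 appears only in Bob's list, so Bob = 9.
Ivy and Omar between them cover only {5, 8} — a naked pair. Remove those values from Hank, Mona.
So Hank = 7.

7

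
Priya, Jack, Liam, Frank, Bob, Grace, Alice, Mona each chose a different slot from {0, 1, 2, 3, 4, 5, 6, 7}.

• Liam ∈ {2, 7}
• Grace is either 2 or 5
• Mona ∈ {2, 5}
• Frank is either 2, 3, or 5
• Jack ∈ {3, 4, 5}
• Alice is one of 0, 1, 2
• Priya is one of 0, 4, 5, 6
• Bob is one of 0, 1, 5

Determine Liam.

7

Among the 8 variables, 6 fits only Priya (and all 8 values in {0, 1, 2, 3, 4, 5, 6, 7} must be used), so Priya = 6.
The 7 still-open variables draw from only 7 values {0, 1, 2, 3, 4, 5, 7}, so each is used; only Jack can be 4, hence Jack = 4.
The 6 still-open variables draw from only 6 values {0, 1, 2, 3, 5, 7}, so each is used; only Frank can be 3, hence Frank = 3.
The 5 still-open variables together cover exactly {0, 1, 2, 5, 7} — 5 values for 5 variables — and 7 appears only in Liam's list, so Liam = 7.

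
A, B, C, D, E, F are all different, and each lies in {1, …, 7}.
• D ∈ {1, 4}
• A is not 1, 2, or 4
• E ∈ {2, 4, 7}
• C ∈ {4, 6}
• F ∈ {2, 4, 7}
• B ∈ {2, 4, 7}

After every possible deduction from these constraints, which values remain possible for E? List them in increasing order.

B, E, F between them cover only {2, 4, 7} — a naked triple. Remove those values from A, C, D.
C's domain is down to {6}, so C = 6. Eliminate 6 elsewhere: A.
That leaves D = 1.
No further eliminations apply; E can still be any of 2, 4, 7.

2, 4, 7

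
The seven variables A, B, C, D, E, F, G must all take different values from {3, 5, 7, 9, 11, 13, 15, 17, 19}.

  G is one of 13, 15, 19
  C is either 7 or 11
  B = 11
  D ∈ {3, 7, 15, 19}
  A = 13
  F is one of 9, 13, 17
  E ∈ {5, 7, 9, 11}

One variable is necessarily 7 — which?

A's domain is down to {13}, so A = 13. So F, G can't be 13.
B must be 11 (only option left). Strike 11 from C, E.
So 7 goes to C.

C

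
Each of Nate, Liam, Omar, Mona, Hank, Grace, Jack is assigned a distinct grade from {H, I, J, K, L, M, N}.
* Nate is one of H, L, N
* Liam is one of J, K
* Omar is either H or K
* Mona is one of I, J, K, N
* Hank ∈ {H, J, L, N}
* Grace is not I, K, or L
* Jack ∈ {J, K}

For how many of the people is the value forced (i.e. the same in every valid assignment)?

The 7 variables together cover exactly {H, I, J, K, L, M, N} — 7 values for 7 variables — and I appears only in Mona's list, so Mona = I.
The 6 still-open variables together cover exactly {H, J, K, L, M, N} — 6 values for 6 variables — and M appears only in Grace's list, so Grace = M.
The 2 variables Liam and Jack are confined to {J, K}, which locks those values in; drop them from Omar, Hank.
That leaves Omar = H. Eliminate H elsewhere: Nate, Hank.
Determined: Omar=H, Mona=I, Grace=M. The other people each still have more than one consistent value. That makes 3.

3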